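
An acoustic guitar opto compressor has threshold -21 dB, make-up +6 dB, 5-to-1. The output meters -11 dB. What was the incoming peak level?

Remove make-up: -11 − 6 = -17 dB.
That's 4 dB above the -21 dB threshold.
Undo the ratio: input overshoot = 4 × 5 = 20 dB, giving input = -1 dB.

-1 dB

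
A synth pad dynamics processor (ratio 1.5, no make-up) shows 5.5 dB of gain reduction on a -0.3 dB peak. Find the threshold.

Gain reduction = -0.3 − (-5.8) = 5.5 dB; output overshoot = GR / (R − 1) = 5.5 / 0.5 = 11 dB.
Threshold = output − output overshoot = -5.8 − 11 = -16.8 dB.

-16.8 dB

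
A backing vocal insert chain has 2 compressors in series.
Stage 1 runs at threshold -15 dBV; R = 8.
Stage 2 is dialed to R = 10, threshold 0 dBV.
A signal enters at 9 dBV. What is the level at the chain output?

Stage 1: overshoot 24 dB → 24/8 = 3 dB → -12 dBV.
Stage 2: -12 dBV is at or below the 0 dBV threshold — no compression; output -12 dBV.

-12 dBV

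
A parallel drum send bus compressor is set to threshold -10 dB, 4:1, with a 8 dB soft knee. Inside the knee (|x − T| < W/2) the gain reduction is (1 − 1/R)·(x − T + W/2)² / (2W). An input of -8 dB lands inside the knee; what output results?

-9.6875 dB

x − T + W/2 = -8 − (-10) + 4 = 6.
GR = (1 − 1/4) × 6² / 16 = 0.75 × 36 / 16 = 1.6875 dB.
Output = -8 − 1.6875 = -9.6875 dB.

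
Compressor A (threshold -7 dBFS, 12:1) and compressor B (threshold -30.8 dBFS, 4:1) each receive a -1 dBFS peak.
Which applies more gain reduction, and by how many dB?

B, by 16.85 dB

A: GR = 6 − 6/12 = 5.5 dB.
B: GR = 29.8 − 29.8/4 = 22.35 dB.
Difference: 16.85 dB in favour of B.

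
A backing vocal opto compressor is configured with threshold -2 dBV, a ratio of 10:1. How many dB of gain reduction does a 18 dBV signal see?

18 dBV exceeds the threshold by 20 dB.
After 10:1 compression the overshoot becomes 20/10 = 2 dB.
So the signal is attenuated by 20 − 2 = 18 dB.

18 dB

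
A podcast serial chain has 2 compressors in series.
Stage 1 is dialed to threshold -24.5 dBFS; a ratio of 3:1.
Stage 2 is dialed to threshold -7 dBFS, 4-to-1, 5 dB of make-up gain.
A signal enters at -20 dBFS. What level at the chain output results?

Stage 1: -20 dBFS is 4.5 dB over -24.5 dBFS; at 3:1 that becomes 1.5 dB over, giving -23 dBFS.
Stage 2: -23 dBFS is at or below the -7 dBFS threshold — no compression; make-up brings it to -18 dBFS.

-18 dBFS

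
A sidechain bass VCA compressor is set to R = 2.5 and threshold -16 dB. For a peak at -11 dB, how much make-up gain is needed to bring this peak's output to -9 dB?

5 dB

Overshoot 5 dB → 5/2.5 = 2 dB after compression, so the compressed level is -16 + 2 = -14 dB.
Make-up = target − compressed = -9 − (-14) = 5 dB.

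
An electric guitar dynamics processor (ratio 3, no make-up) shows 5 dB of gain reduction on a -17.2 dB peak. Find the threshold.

-24.7 dB

Let T be the threshold. Output overshoot = (input overshoot)/R, so -22.2 − T = (-17.2 − T)/3.
3·(-22.2 − T) = -17.2 − T → 2·T = -66.6 − (-17.2) = -49.4.
T = -49.4/2 = -24.7 dB.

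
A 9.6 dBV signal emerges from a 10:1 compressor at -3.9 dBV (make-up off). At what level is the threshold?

Let T be the threshold. Output overshoot = (input overshoot)/R, so -3.9 − T = (9.6 − T)/10.
10·(-3.9 − T) = 9.6 − T → 9·T = -39 − 9.6 = -48.6.
T = -48.6/9 = -5.4 dBV.

-5.4 dBV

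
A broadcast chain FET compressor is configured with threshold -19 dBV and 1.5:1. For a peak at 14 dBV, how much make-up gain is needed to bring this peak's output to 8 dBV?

Without make-up, output = threshold + overshoot/1.5 = -19 + 22 = 3 dBV.
Gap to target: 5 dB.

5 dB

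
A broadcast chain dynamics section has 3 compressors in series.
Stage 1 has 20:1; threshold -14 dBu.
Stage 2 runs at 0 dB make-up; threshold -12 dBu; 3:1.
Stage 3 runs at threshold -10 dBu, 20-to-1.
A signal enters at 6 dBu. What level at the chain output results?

Stage 1: 6 dBu is 20 dB over -14 dBu; at 20:1 that becomes 1 dB over, giving -13 dBu.
Stage 2: below threshold (-13 ≤ -12); passes unchanged; output -13 dBu.
Stage 3: below threshold (-13 ≤ -10); passes unchanged; output -13 dBu.

-13 dBu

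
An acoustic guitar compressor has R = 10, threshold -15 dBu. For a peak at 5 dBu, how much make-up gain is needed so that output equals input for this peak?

18 dB

The peak compresses to -15 + 20/10 = -13 dBu.
To reach 5 dBu requires 5 − (-13) = 18 dB of make-up.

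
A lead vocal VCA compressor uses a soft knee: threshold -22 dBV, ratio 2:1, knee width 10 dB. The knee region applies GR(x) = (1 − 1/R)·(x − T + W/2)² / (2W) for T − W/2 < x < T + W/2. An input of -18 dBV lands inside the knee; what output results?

x − T + W/2 = -18 − (-22) + 5 = 9.
GR = (1 − 1/2) × 9² / 20 = 0.5 × 81 / 20 = 2.025 dB.
Output = -18 − 2.025 = -20.025 dBV.

-20.025 dBV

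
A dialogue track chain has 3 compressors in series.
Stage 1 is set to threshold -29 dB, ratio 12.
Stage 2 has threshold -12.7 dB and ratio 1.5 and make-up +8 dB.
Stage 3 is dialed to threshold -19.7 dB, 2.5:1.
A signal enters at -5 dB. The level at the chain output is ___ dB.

-19.42 dB

Stage 1: overshoot 24 dB → 24/12 = 2 dB → -27 dB.
Stage 2: -27 dB is at or below the -12.7 dB threshold — no compression; make-up brings it to -19 dB.
Stage 3: overshoot 0.7 dB → 0.7/2.5 = 0.28 dB → -19.42 dB.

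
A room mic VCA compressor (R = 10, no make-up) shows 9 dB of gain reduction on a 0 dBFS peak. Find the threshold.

Let T be the threshold. Output overshoot = (input overshoot)/R, so -9 − T = (0 − T)/10.
10·(-9 − T) = 0 − T → 9·T = -90 − 0 = -90.
T = -90/9 = -10 dBFS.

-10 dBFS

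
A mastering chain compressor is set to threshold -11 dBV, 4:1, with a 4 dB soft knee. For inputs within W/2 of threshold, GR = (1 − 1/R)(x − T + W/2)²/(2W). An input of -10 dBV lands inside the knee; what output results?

-10.84375 dBV

x − T + W/2 = -10 − (-11) + 2 = 3.
GR = (1 − 1/4) × 3² / 8 = 0.75 × 9 / 8 = 0.84375 dB.
Output = -10 − 0.84375 = -10.84375 dBV.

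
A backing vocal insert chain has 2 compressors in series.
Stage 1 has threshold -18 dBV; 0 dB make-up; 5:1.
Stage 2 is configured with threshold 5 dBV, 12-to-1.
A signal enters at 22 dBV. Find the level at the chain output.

-10 dBV

Stage 1: 40 dB above -18 dBV, reduced 5:1 to 8 dB above → -10 dBV.
Stage 2: -10 dBV is at or below the 5 dBV threshold — no compression; output -10 dBV.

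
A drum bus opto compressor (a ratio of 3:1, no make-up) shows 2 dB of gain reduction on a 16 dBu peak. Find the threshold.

Let T be the threshold. Output overshoot = (input overshoot)/R, so 14 − T = (16 − T)/3.
3·(14 − T) = 16 − T → 2·T = 42 − 16 = 26.
T = 26/2 = 13 dBu.

13 dBu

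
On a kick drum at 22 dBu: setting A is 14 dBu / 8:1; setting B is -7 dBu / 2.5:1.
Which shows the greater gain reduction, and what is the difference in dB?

B, by 10.4 dB

A: 8 dB over, compressed to 1 dB over, so 7 dB of GR.
B: 29 dB over, compressed to 11.6 dB over, so 17.4 dB of GR.
B applies 10.4 dB more gain reduction.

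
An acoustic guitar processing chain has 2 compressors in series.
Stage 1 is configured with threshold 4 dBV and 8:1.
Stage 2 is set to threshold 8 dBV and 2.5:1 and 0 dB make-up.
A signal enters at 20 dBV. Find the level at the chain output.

Stage 1: 16 dB above 4 dBV, reduced 8:1 to 2 dB above → 6 dBV.
Stage 2: 6 dBV ≤ 8 dBV, so stage 2 doesn't engage; output 6 dBV.

6 dBV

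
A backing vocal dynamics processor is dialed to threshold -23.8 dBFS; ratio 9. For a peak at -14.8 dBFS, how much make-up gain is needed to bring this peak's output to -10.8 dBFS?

Without make-up, output = threshold + overshoot/9 = -23.8 + 1 = -22.8 dBFS.
Gap to target: 12 dB.

12 dB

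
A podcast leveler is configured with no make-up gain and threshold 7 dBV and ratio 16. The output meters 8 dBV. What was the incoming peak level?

Post-compression overshoot = 8 − 7 = 1 dB.
Undo the ratio: input overshoot = 1 × 16 = 16 dB, giving input = 23 dBV.

23 dBV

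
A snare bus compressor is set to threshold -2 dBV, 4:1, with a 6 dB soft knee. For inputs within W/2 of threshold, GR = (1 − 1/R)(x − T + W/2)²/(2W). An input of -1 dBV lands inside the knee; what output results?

-2 dBV

x − T + W/2 = -1 − (-2) + 3 = 4.
GR = (1 − 1/4) × 4² / 12 = 0.75 × 16 / 12 = 1 dB.
Output = -1 − 1 = -2 dBV.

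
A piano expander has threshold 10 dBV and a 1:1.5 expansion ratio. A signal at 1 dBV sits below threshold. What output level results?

-3.5 dBV

The input is 9 dB below the 10 dBV threshold.
A 1:1.5 expander multiplies undershoot by 1.5: 9 × 1.5 = 13.5 dB below threshold.
Output = 10 − 13.5 = -3.5 dBV.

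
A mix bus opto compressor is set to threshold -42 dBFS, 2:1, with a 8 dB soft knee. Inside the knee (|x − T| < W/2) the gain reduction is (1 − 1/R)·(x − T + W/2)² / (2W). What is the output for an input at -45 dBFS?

x − T + W/2 = -45 − (-42) + 4 = 1.
GR = (1 − 1/2) × 1² / 16 = 0.5 × 1 / 16 = 0.03125 dB.
Output = -45 − 0.03125 = -45.03125 dBFS.

-45.03125 dBFS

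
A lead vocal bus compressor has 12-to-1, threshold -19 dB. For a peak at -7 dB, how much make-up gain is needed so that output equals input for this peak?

Overshoot 12 dB → 12/12 = 1 dB after compression, so the compressed level is -19 + 1 = -18 dB.
Make-up = target − compressed = -7 − (-18) = 11 dB.

11 dB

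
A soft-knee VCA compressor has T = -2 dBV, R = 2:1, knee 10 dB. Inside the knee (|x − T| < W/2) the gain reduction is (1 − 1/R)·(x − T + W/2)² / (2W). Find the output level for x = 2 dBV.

-0.025 dBV

x − T + W/2 = 2 − (-2) + 5 = 9.
GR = (1 − 1/2) × 9² / 20 = 0.5 × 81 / 20 = 2.025 dB.
Output = 2 − 2.025 = -0.025 dBV.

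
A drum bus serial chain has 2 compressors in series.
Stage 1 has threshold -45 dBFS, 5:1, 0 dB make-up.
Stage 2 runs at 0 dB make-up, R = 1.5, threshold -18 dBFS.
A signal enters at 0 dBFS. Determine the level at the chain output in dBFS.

-36 dBFS

Stage 1: 45 dB above -45 dBFS, reduced 5:1 to 9 dB above → -36 dBFS.
Stage 2: below threshold (-36 ≤ -18); passes unchanged; output -36 dBFS.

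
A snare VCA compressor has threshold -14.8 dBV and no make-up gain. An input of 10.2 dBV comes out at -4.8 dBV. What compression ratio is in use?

Input overshoot = 10.2 − (-14.8) = 25 dB; output overshoot = -4.8 − (-14.8) = 10 dB.
Ratio = 25 / 10 = 2.5.

2.5:1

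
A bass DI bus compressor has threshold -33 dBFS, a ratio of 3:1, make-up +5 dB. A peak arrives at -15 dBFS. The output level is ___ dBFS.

-22 dBFS

-15 dBFS sits 18 dB over threshold.
At 3:1 the overshoot is divided by 3, leaving 6 dB above threshold.
Output = -33 + 6 = -27 dBFS; make-up adds 5 dB, giving -22 dBFS.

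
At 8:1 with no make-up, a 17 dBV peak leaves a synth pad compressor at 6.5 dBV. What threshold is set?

5 dBV

Let T be the threshold. Output overshoot = (input overshoot)/R, so 6.5 − T = (17 − T)/8.
8·(6.5 − T) = 17 − T → 7·T = 52 − 17 = 35.
T = 35/7 = 5 dBV.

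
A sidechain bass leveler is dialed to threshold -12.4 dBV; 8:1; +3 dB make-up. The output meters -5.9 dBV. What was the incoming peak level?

Before make-up, the level was -5.9 − 3 = -8.9 dBV.
That's 3.5 dB above the -12.4 dBV threshold.
Undo the ratio: input overshoot = 3.5 × 8 = 28 dB, giving input = 15.6 dBV.

15.6 dBV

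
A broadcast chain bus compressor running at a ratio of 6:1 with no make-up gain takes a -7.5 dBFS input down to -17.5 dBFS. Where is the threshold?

Input is 12 dB above T (since output overshoot × R = input overshoot: (-17.5 − T)·6 = -7.5 − T gives T = -19.5 dBFS).
Check: -19.5 + (-7.5 − (-19.5))/6 = -19.5 + 2 = -17.5 dBFS. ✓

-19.5 dBFS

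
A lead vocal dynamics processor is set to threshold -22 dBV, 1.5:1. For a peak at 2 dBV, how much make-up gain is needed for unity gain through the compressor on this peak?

The peak compresses to -22 + 24/1.5 = -6 dBV.
To reach 2 dBV requires 2 − (-6) = 8 dB of make-up.

8 dB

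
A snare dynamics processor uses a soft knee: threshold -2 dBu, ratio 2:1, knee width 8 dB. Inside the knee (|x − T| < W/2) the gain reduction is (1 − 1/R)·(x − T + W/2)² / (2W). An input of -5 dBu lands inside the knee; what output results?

-5.03125 dBu

x − T + W/2 = -5 − (-2) + 4 = 1.
GR = (1 − 1/2) × 1² / 16 = 0.5 × 1 / 16 = 0.03125 dB.
Output = -5 − 0.03125 = -5.03125 dBu.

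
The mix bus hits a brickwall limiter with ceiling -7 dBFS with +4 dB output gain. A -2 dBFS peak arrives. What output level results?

A brickwall limiter is an ∞:1 compressor: any input above the ceiling is clamped to -7 dBFS.
Output gain then adds 4 dB: -7 + 4 = -3 dBFS.

-3 dBFS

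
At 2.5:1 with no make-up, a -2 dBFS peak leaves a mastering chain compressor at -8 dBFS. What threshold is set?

Input is 10 dB above T (since output overshoot × R = input overshoot: (-8 − T)·2.5 = -2 − T gives T = -12 dBFS).
Check: -12 + (-2 − (-12))/2.5 = -12 + 4 = -8 dBFS. ✓

-12 dBFS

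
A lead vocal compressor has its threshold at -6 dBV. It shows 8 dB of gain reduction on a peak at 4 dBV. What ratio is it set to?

5:1

Input overshoot = 4 − (-6) = 10 dB.
Output overshoot = 10 − 8 = 2 dB.
Ratio = input overshoot / output overshoot = 10 / 2 = 5.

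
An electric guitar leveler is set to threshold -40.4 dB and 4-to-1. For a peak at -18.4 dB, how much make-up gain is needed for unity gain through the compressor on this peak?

Overshoot 22 dB → 22/4 = 5.5 dB after compression, so the compressed level is -40.4 + 5.5 = -34.9 dB.
Make-up = target − compressed = -18.4 − (-34.9) = 16.5 dB.

16.5 dB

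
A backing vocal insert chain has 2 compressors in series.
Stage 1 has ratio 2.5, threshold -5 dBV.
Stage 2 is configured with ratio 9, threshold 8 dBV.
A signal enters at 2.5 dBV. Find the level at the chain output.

Stage 1: 7.5 dB above -5 dBV, reduced 2.5:1 to 3 dB above → -2 dBV.
Stage 2: -2 dBV ≤ 8 dBV, so stage 2 doesn't engage; output -2 dBV.

-2 dBV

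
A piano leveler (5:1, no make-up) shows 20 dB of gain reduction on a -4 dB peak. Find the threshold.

Gain reduction = -4 − (-24) = 20 dB; output overshoot = GR / (R − 1) = 20 / 4 = 5 dB.
Threshold = output − output overshoot = -24 − 5 = -29 dB.

-29 dB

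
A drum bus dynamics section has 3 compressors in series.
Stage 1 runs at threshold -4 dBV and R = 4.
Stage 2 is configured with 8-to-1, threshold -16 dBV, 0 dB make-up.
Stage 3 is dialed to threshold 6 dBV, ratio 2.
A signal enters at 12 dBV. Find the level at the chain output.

-14 dBV

Stage 1: 12 dBV is 16 dB over -4 dBV; at 4:1 that becomes 4 dB over, giving 0 dBV.
Stage 2: overshoot 16 dB → 16/8 = 2 dB → -14 dBV.
Stage 3: below threshold (-14 ≤ 6); passes unchanged; output -14 dBV.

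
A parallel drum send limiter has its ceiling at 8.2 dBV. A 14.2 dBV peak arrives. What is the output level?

8.2 dBV

The limiter clamps the peak to its 8.2 dBV ceiling.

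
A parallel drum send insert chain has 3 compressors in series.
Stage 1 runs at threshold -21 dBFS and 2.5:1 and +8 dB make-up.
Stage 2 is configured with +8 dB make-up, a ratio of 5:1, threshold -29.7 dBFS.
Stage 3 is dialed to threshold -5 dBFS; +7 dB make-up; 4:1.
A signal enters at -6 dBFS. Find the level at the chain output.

Stage 1: 15 dB above -21 dBFS, reduced 2.5:1 to 6 dB above → -15 dBFS; +8 dB make-up → -7 dBFS.
Stage 2: -7 dBFS is 22.7 dB over -29.7 dBFS; at 5:1 that becomes 4.54 dB over, giving -25.16 dBFS; +8 dB make-up → -17.16 dBFS.
Stage 3: -17.16 dBFS ≤ -5 dBFS, so stage 3 doesn't engage; make-up brings it to -10.16 dBFS.

-10.16 dBFS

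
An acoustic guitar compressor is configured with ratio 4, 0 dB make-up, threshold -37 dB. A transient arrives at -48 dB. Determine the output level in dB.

-48 dB

-48 dB is 11 dB below the -37 dB threshold, so no gain reduction is applied.
Output = input = -48 dB.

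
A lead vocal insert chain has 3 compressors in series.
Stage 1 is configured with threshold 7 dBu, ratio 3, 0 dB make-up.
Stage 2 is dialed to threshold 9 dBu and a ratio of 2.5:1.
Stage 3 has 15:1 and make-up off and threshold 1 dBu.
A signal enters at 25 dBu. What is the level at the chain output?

Stage 1: 25 dBu is 18 dB over 7 dBu; at 3:1 that becomes 6 dB over, giving 13 dBu.
Stage 2: 4 dB above 9 dBu, reduced 2.5:1 to 1.6 dB above → 10.6 dBu.
Stage 3: 9.6 dB above 1 dBu, reduced 15:1 to 0.64 dB above → 1.64 dBu.

1.64 dBu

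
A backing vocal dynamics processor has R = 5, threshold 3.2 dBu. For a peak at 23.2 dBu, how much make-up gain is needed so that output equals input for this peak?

16 dB

Without make-up, output = threshold + overshoot/5 = 3.2 + 4 = 7.2 dBu.
Gap to target: 16 dB.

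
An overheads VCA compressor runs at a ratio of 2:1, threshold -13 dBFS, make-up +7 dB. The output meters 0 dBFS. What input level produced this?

Remove make-up: 0 − 7 = -7 dBFS.
The compressed level sits -7 − (-13) = 6 dB over threshold.
Before 2:1 compression the overshoot was 6 × 2 = 12 dB, so input = -13 + 12 = -1 dBFS.

-1 dBFS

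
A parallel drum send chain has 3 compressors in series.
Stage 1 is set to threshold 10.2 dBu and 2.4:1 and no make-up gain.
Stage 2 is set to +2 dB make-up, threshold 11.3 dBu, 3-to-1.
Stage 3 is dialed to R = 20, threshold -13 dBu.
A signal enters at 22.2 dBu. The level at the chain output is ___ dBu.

-11.62 dBu

Stage 1: overshoot 12 dB → 12/2.4 = 5 dB → 15.2 dBu.
Stage 2: 3.9 dB above 11.3 dBu, reduced 3:1 to 1.3 dB above → 12.6 dBu; +2 dB make-up → 14.6 dBu.
Stage 3: 14.6 dBu is 27.6 dB over -13 dBu; at 20:1 that becomes 1.38 dB over, giving -11.62 dBu.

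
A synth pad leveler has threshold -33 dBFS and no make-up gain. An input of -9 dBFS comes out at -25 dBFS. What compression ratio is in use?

3:1

Input overshoot = -9 − (-33) = 24 dB; output overshoot = -25 − (-33) = 8 dB.
Ratio = 24 / 8 = 3.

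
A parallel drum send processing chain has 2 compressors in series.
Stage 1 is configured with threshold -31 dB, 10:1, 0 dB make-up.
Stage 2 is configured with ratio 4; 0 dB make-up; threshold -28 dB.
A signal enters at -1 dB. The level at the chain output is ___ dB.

-28 dB

Stage 1: overshoot 30 dB → 30/10 = 3 dB → -28 dB.
Stage 2: -28 dB is at or below the -28 dB threshold — no compression; output -28 dB.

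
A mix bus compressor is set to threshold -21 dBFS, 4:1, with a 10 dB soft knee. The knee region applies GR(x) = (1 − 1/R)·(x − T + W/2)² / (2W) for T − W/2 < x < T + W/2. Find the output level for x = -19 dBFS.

-20.8375 dBFS

x − T + W/2 = -19 − (-21) + 5 = 7.
GR = (1 − 1/4) × 7² / 20 = 0.75 × 49 / 20 = 1.8375 dB.
Output = -19 − 1.8375 = -20.8375 dBFS.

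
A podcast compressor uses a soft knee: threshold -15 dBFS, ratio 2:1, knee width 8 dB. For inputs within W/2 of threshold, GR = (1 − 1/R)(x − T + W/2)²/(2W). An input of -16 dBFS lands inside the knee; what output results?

-16.28125 dBFS

x − T + W/2 = -16 − (-15) + 4 = 3.
GR = (1 − 1/2) × 3² / 16 = 0.5 × 9 / 16 = 0.28125 dB.
Output = -16 − 0.28125 = -16.28125 dBFS.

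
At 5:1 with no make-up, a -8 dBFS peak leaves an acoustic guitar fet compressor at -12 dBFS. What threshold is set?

Input is 5 dB above T (since output overshoot × R = input overshoot: (-12 − T)·5 = -8 − T gives T = -13 dBFS).
Check: -13 + (-8 − (-13))/5 = -13 + 1 = -12 dBFS. ✓

-13 dBFS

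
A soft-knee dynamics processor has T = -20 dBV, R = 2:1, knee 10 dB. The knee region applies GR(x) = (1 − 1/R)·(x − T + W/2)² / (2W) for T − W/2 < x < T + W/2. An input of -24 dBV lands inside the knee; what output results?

-24.025 dBV

x − T + W/2 = -24 − (-20) + 5 = 1.
GR = (1 − 1/2) × 1² / 20 = 0.5 × 1 / 20 = 0.025 dB.
Output = -24 − 0.025 = -24.025 dBV.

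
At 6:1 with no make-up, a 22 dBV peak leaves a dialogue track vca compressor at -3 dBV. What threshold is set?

Let T be the threshold. Output overshoot = (input overshoot)/R, so -3 − T = (22 − T)/6.
6·(-3 − T) = 22 − T → 5·T = -18 − 22 = -40.
T = -40/5 = -8 dBV.

-8 dBV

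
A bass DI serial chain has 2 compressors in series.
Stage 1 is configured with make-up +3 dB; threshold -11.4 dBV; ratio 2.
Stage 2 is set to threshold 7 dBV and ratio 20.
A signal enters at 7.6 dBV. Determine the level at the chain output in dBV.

1.1 dBV

Stage 1: 19 dB above -11.4 dBV, reduced 2:1 to 9.5 dB above → -1.9 dBV; +3 dB make-up → 1.1 dBV.
Stage 2: below threshold (1.1 ≤ 7); passes unchanged; output 1.1 dBV.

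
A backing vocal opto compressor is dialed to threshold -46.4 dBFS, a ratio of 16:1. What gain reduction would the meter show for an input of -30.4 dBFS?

15 dB

-30.4 dBFS exceeds the threshold by 16 dB.
At 16:1, output sits 16/16 = 1 dB above threshold.
Gain reduction = 16 − 1 = 15 dB.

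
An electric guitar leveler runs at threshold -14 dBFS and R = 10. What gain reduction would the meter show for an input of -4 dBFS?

-4 dBFS exceeds the threshold by 10 dB.
A 10:1 ratio leaves 1 dB of that excess.
So the signal is attenuated by 10 − 1 = 9 dB.

9 dB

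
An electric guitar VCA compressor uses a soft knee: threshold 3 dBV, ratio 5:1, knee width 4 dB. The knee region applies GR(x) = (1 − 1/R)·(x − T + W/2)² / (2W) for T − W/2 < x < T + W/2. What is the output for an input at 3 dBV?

2.6 dBV

x − T + W/2 = 3 − 3 + 2 = 2.
GR = (1 − 1/5) × 2² / 8 = 0.8 × 4 / 8 = 0.4 dB.
Output = 3 − 0.4 = 2.6 dBV.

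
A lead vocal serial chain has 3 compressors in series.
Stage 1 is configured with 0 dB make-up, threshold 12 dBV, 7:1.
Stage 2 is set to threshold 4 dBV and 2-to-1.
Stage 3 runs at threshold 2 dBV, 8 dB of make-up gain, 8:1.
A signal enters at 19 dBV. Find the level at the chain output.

10.8125 dBV

Stage 1: overshoot 7 dB → 7/7 = 1 dB → 13 dBV.
Stage 2: 13 dBV is 9 dB over 4 dBV; at 2:1 that becomes 4.5 dB over, giving 8.5 dBV.
Stage 3: overshoot 6.5 dB → 6.5/8 = 0.8125 dB → 2.8125 dBV; +8 dB make-up → 10.8125 dBV.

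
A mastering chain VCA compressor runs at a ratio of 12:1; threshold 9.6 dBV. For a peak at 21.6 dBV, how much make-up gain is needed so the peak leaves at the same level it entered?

Without make-up, output = threshold + overshoot/12 = 9.6 + 1 = 10.6 dBV.
Gap to target: 11 dB.

11 dB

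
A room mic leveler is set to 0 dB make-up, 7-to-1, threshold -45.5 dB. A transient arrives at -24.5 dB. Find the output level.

The input is 21 dB above the -45.5 dB threshold.
The 21 dB excess becomes 3 dB after 7:1 reduction.
Output = -45.5 + 3 = -42.5 dB.

-42.5 dB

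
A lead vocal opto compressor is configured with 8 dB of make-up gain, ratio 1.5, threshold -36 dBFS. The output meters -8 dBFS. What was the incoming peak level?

-6 dBFS

Stripping the +8 dB make-up gives -16 dBFS at the gain stage.
That's 20 dB above the -36 dBFS threshold.
Input overshoot = R × output overshoot = 30 dB → input = -36 + 30 = -6 dBFS.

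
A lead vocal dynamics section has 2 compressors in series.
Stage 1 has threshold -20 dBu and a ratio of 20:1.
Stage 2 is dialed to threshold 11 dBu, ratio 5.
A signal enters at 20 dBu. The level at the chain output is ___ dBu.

Stage 1: 20 dBu is 40 dB over -20 dBu; at 20:1 that becomes 2 dB over, giving -18 dBu.
Stage 2: -18 dBu is at or below the 11 dBu threshold — no compression; output -18 dBu.

-18 dBu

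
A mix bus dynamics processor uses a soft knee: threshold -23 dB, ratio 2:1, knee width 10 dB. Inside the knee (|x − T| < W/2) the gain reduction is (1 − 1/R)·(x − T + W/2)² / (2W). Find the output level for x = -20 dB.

-21.6 dB

x − T + W/2 = -20 − (-23) + 5 = 8.
GR = (1 − 1/2) × 8² / 20 = 0.5 × 64 / 20 = 1.6 dB.
Output = -20 − 1.6 = -21.6 dB.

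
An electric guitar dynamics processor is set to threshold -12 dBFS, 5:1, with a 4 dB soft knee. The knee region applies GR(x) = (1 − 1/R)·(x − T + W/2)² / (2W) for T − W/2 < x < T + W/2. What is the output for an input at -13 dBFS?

x − T + W/2 = -13 − (-12) + 2 = 1.
GR = (1 − 1/5) × 1² / 8 = 0.8 × 1 / 8 = 0.1 dB.
Output = -13 − 0.1 = -13.1 dBFS.

-13.1 dBFS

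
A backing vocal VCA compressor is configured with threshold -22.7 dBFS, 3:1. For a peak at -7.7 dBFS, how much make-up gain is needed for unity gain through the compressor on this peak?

The peak compresses to -22.7 + 15/3 = -17.7 dBFS.
To reach -7.7 dBFS requires -7.7 − (-17.7) = 10 dB of make-up.

10 dB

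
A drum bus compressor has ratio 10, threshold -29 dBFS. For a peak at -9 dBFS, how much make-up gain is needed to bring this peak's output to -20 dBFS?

Overshoot 20 dB → 20/10 = 2 dB after compression, so the compressed level is -29 + 2 = -27 dBFS.
Make-up = target − compressed = -20 − (-27) = 7 dB.

7 dB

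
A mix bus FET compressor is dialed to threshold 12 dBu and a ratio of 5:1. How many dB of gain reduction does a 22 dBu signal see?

8 dB

The signal is 10 dB above threshold.
At 5:1, output sits 10/5 = 2 dB above threshold.
Gain reduction = 10 − 2 = 8 dB.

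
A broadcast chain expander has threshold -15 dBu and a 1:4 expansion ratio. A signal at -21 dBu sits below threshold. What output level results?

Below threshold, a 1:4 expander applies gain = (4−1)×(T − x) of attenuation.
(4−1) × 6 = 18 dB, so output = -21 − 18 = -39 dBu.

-39 dBu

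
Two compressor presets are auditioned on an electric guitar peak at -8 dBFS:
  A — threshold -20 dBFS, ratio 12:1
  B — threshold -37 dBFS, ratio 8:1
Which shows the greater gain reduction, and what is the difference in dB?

A: 12 dB over, compressed to 1 dB over, so 11 dB of GR.
B: 29 dB over, compressed to 3.625 dB over, so 25.375 dB of GR.
B reduces 14.375 dB more.

B, by 14.375 dB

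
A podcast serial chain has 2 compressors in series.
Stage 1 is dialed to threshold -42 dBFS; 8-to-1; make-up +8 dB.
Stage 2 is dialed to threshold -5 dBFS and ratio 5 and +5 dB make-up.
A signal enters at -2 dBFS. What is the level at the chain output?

Stage 1: overshoot 40 dB → 40/8 = 5 dB → -37 dBFS; +8 dB make-up → -29 dBFS.
Stage 2: -29 dBFS ≤ -5 dBFS, so stage 2 doesn't engage; make-up brings it to -24 dBFS.

-24 dBFS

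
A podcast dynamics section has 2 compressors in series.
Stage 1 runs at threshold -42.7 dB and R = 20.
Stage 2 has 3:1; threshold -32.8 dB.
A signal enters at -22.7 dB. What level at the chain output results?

-41.7 dB

Stage 1: overshoot 20 dB → 20/20 = 1 dB → -41.7 dB.
Stage 2: -41.7 dB is at or below the -32.8 dB threshold — no compression; output -41.7 dB.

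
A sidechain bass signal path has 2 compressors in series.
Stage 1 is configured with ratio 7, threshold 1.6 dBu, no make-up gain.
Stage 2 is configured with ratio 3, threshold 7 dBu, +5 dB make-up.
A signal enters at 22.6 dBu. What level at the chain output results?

Stage 1: overshoot 21 dB → 21/7 = 3 dB → 4.6 dBu.
Stage 2: below threshold (4.6 ≤ 7); passes unchanged; make-up brings it to 9.6 dBu.

9.6 dBu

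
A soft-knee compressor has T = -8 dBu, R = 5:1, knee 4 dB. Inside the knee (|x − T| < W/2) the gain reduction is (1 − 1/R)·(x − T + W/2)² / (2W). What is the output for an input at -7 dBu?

x − T + W/2 = -7 − (-8) + 2 = 3.
GR = (1 − 1/5) × 3² / 8 = 0.8 × 9 / 8 = 0.9 dB.
Output = -7 − 0.9 = -7.9 dBu.

-7.9 dBu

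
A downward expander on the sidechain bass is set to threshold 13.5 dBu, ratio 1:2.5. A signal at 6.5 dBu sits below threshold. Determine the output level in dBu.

The input is 7 dB below the 13.5 dBu threshold.
A 1:2.5 expander multiplies undershoot by 2.5: 7 × 2.5 = 17.5 dB below threshold.
Output = 13.5 − 17.5 = -4 dBu.

-4 dBu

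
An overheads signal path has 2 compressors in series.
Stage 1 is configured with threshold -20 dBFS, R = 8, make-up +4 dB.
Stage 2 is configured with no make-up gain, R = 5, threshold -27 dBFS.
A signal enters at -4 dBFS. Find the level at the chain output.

-24.4 dBFS

Stage 1: 16 dB above -20 dBFS, reduced 8:1 to 2 dB above → -18 dBFS; +4 dB make-up → -14 dBFS.
Stage 2: overshoot 13 dB → 13/5 = 2.6 dB → -24.4 dBFS.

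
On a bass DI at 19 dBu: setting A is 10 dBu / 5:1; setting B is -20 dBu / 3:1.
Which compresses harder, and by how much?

A: overshoot 9 dB → output overshoot 1.8 dB → GR 7.2 dB.
B: overshoot 39 dB → output overshoot 13 dB → GR 26 dB.
B applies 18.8 dB more gain reduction.

B, by 18.8 dB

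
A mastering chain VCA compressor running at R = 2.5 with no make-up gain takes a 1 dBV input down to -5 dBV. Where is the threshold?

-9 dBV

Input is 10 dB above T (since output overshoot × R = input overshoot: (-5 − T)·2.5 = 1 − T gives T = -9 dBV).
Check: -9 + (1 − (-9))/2.5 = -9 + 4 = -5 dBV. ✓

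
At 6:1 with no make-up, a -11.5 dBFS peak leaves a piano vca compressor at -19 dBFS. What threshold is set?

Gain reduction = -11.5 − (-19) = 7.5 dB; output overshoot = GR / (R − 1) = 7.5 / 5 = 1.5 dB.
Threshold = output − output overshoot = -19 − 1.5 = -20.5 dBFS.

-20.5 dBFS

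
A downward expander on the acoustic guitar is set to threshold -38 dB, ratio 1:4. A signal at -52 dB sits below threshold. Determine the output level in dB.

-94 dB

Below threshold, a 1:4 expander applies gain = (4−1)×(T − x) of attenuation.
(4−1) × 14 = 42 dB, so output = -52 − 42 = -94 dB.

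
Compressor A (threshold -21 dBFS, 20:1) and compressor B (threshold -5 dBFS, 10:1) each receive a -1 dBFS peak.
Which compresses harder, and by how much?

A: overshoot 20 dB → output overshoot 1 dB → GR 19 dB.
B: overshoot 4 dB → output overshoot 0.4 dB → GR 3.6 dB.
Difference: 15.4 dB in favour of A.

A, by 15.4 dB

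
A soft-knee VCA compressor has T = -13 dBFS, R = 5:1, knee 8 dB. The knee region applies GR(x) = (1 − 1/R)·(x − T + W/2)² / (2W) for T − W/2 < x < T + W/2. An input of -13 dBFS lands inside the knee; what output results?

-13.8 dBFS

x − T + W/2 = -13 − (-13) + 4 = 4.
GR = (1 − 1/5) × 4² / 16 = 0.8 × 16 / 16 = 0.8 dB.
Output = -13 − 0.8 = -13.8 dBFS.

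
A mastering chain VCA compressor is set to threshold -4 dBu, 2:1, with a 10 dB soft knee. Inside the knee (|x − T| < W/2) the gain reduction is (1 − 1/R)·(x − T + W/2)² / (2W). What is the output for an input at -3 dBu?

-3.9 dBu

x − T + W/2 = -3 − (-4) + 5 = 6.
GR = (1 − 1/2) × 6² / 20 = 0.5 × 36 / 20 = 0.9 dB.
Output = -3 − 0.9 = -3.9 dBu.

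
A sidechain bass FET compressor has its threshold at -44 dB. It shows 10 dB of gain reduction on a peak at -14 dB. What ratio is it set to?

Input overshoot = -14 − (-44) = 30 dB.
Output overshoot = 30 − 10 = 20 dB.
Ratio = input overshoot / output overshoot = 30 / 20 = 1.5.

1.5:1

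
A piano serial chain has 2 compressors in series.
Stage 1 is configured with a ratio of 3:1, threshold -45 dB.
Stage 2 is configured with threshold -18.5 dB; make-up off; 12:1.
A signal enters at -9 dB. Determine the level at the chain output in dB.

Stage 1: overshoot 36 dB → 36/3 = 12 dB → -33 dB.
Stage 2: below threshold (-33 ≤ -18.5); passes unchanged; output -33 dB.

-33 dB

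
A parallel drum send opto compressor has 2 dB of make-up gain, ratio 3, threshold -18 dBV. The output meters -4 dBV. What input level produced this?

18 dBV

Remove make-up: -4 − 2 = -6 dBV.
That's 12 dB above the -18 dBV threshold.
Undo the ratio: input overshoot = 12 × 3 = 36 dB, giving input = 18 dBV.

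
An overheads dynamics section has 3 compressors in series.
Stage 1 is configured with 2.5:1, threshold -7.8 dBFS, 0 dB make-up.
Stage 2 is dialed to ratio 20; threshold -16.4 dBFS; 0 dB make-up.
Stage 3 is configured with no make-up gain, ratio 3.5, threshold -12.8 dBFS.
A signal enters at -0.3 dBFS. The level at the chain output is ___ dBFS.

-15.82 dBFS

Stage 1: 7.5 dB above -7.8 dBFS, reduced 2.5:1 to 3 dB above → -4.8 dBFS.
Stage 2: 11.6 dB above -16.4 dBFS, reduced 20:1 to 0.58 dB above → -15.82 dBFS.
Stage 3: -15.82 dBFS ≤ -12.8 dBFS, so stage 3 doesn't engage; output -15.82 dBFS.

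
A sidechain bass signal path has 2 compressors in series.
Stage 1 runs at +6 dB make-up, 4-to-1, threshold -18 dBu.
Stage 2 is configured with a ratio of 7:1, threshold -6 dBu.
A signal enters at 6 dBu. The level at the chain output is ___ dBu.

Stage 1: 6 dBu is 24 dB over -18 dBu; at 4:1 that becomes 6 dB over, giving -12 dBu; +6 dB make-up → -6 dBu.
Stage 2: -6 dBu ≤ -6 dBu, so stage 2 doesn't engage; output -6 dBu.

-6 dBu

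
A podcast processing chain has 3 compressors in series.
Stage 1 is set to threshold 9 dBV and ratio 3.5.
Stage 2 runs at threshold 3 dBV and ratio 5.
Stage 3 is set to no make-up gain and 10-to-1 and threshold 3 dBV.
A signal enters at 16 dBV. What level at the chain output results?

Stage 1: 7 dB above 9 dBV, reduced 3.5:1 to 2 dB above → 11 dBV.
Stage 2: overshoot 8 dB → 8/5 = 1.6 dB → 4.6 dBV.
Stage 3: 1.6 dB above 3 dBV, reduced 10:1 to 0.16 dB above → 3.16 dBV.

3.16 dBV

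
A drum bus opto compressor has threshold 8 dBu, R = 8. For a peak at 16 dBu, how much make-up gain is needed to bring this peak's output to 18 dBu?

Overshoot 8 dB → 8/8 = 1 dB after compression, so the compressed level is 8 + 1 = 9 dBu.
Make-up = target − compressed = 18 − 9 = 9 dB.

9 dB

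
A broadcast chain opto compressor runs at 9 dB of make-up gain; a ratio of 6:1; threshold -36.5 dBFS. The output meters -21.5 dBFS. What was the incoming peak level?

-0.5 dBFS

Remove make-up: -21.5 − 9 = -30.5 dBFS.
Post-compression overshoot = -30.5 − (-36.5) = 6 dB.
Undo the ratio: input overshoot = 6 × 6 = 36 dB, giving input = -0.5 dBFS.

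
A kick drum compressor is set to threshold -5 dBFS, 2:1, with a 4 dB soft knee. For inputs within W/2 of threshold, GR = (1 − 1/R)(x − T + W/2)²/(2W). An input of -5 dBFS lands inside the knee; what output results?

-5.25 dBFS

x − T + W/2 = -5 − (-5) + 2 = 2.
GR = (1 − 1/2) × 2² / 8 = 0.5 × 4 / 8 = 0.25 dB.
Output = -5 − 0.25 = -5.25 dBFS.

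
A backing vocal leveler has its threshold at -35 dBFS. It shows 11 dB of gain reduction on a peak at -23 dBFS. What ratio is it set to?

Input overshoot = -23 − (-35) = 12 dB.
Output overshoot = 12 − 11 = 1 dB.
Ratio = input overshoot / output overshoot = 12 / 1 = 12.

12:1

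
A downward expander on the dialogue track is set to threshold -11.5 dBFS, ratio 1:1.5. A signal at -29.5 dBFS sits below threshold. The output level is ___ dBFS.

Undershoot = (-11.5) − (-29.5) = 18 dB.
At 1:1.5, that expands to 27 dB under threshold.
Output = -11.5 − 27 = -38.5 dBFS.

-38.5 dBFS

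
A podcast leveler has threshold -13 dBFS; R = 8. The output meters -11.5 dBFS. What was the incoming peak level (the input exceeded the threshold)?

Post-compression overshoot = -11.5 − (-13) = 1.5 dB.
Input overshoot = R × output overshoot = 12 dB → input = -13 + 12 = -1 dBFS.

-1 dBFS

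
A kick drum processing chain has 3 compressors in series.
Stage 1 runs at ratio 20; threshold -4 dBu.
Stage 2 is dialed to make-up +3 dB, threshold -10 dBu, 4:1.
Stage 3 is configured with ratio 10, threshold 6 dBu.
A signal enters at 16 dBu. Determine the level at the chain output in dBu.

Stage 1: overshoot 20 dB → 20/20 = 1 dB → -3 dBu.
Stage 2: -3 dBu is 7 dB over -10 dBu; at 4:1 that becomes 1.75 dB over, giving -8.25 dBu; +3 dB make-up → -5.25 dBu.
Stage 3: below threshold (-5.25 ≤ 6); passes unchanged; output -5.25 dBu.

-5.25 dBu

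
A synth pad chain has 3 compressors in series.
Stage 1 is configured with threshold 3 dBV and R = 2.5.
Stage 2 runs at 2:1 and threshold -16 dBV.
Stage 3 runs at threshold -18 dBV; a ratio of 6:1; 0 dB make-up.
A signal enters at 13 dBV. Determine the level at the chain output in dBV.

-15.75 dBV

Stage 1: 10 dB above 3 dBV, reduced 2.5:1 to 4 dB above → 7 dBV.
Stage 2: 23 dB above -16 dBV, reduced 2:1 to 11.5 dB above → -4.5 dBV.
Stage 3: 13.5 dB above -18 dBV, reduced 6:1 to 2.25 dB above → -15.75 dBV.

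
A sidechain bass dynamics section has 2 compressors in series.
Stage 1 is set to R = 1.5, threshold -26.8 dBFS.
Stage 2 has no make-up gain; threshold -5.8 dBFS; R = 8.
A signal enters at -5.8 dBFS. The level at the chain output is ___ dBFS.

-12.8 dBFS

Stage 1: 21 dB above -26.8 dBFS, reduced 1.5:1 to 14 dB above → -12.8 dBFS.
Stage 2: below threshold (-12.8 ≤ -5.8); passes unchanged; output -12.8 dBFS.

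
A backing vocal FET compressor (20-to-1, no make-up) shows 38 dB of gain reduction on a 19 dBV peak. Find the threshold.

Gain reduction = 19 − (-19) = 38 dB; output overshoot = GR / (R − 1) = 38 / 19 = 2 dB.
Threshold = output − output overshoot = -19 − 2 = -21 dBV.

-21 dBV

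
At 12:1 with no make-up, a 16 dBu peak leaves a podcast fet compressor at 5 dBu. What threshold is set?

Input is 12 dB above T (since output overshoot × R = input overshoot: (5 − T)·12 = 16 − T gives T = 4 dBu).
Check: 4 + (16 − 4)/12 = 4 + 1 = 5 dBu. ✓

4 dBu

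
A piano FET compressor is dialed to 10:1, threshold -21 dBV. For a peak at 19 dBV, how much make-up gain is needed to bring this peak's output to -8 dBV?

Overshoot 40 dB → 40/10 = 4 dB after compression, so the compressed level is -21 + 4 = -17 dBV.
Make-up = target − compressed = -8 − (-17) = 9 dB.

9 dB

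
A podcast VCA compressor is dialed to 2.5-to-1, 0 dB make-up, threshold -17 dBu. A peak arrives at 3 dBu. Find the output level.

-9 dBu

Overshoot: 3 − (-17) = 20 dB.
The 20 dB excess becomes 8 dB after 2.5:1 reduction.
So the level is -17 + 8 = -9 dBu.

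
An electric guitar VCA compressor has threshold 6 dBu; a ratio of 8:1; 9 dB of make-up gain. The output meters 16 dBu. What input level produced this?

Stripping the +9 dB make-up gives 7 dBu at the gain stage.
Post-compression overshoot = 7 − 6 = 1 dB.
Before 8:1 compression the overshoot was 1 × 8 = 8 dB, so input = 6 + 8 = 14 dBu.

14 dBu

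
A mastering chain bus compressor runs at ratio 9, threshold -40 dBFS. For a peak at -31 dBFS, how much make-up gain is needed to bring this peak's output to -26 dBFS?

13 dB

Without make-up, output = threshold + overshoot/9 = -40 + 1 = -39 dBFS.
Gap to target: 13 dB.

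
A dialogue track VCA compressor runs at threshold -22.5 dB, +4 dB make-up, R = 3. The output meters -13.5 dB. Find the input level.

-7.5 dB

Before make-up, the level was -13.5 − 4 = -17.5 dB.
Post-compression overshoot = -17.5 − (-22.5) = 5 dB.
Undo the ratio: input overshoot = 5 × 3 = 15 dB, giving input = -7.5 dB.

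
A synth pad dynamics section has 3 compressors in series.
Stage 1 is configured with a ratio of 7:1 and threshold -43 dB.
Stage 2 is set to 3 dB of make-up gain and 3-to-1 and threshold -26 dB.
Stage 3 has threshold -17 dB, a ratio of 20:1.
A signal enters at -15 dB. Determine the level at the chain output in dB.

-36 dB

Stage 1: 28 dB above -43 dB, reduced 7:1 to 4 dB above → -39 dB.
Stage 2: below threshold (-39 ≤ -26); passes unchanged; make-up brings it to -36 dB.
Stage 3: below threshold (-36 ≤ -17); passes unchanged; output -36 dB.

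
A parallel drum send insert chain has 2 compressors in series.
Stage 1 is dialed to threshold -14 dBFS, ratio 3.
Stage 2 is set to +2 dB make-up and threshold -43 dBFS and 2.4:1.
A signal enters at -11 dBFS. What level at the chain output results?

-28.5 dBFS

Stage 1: 3 dB above -14 dBFS, reduced 3:1 to 1 dB above → -13 dBFS.
Stage 2: -13 dBFS is 30 dB over -43 dBFS; at 2.4:1 that becomes 12.5 dB over, giving -30.5 dBFS; +2 dB make-up → -28.5 dBFS.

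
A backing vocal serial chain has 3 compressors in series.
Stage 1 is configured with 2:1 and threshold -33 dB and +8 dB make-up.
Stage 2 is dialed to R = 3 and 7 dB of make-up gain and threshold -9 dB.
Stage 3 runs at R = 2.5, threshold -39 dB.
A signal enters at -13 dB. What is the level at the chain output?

-26.6 dB

Stage 1: 20 dB above -33 dB, reduced 2:1 to 10 dB above → -23 dB; +8 dB make-up → -15 dB.
Stage 2: below threshold (-15 ≤ -9); passes unchanged; make-up brings it to -8 dB.
Stage 3: -8 dB is 31 dB over -39 dB; at 2.5:1 that becomes 12.4 dB over, giving -26.6 dB.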